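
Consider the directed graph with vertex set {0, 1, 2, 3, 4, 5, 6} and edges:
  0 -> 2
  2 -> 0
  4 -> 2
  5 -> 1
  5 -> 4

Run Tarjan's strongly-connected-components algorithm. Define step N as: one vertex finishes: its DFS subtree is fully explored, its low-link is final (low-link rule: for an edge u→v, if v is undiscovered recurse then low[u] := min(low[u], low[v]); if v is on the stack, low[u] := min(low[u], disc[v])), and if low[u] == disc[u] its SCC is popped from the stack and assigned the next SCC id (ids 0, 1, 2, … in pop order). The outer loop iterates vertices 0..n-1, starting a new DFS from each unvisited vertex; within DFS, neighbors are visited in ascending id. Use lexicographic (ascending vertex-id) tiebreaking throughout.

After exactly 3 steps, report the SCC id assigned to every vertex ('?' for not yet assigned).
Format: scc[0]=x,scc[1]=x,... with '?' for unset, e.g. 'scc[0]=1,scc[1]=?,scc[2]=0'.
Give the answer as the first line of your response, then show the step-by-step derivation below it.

scc[0]=0,scc[1]=1,scc[2]=0,scc[3]=?,scc[4]=?,scc[5]=?,scc[6]=?

step 1: low=(low[0]=0,low[1]=?,low[2]=0,low[3]=?,low[4]=?,low[5]=?,low[6]=?); scc=(scc[0]=?,scc[1]=?,scc[2]=?,scc[3]=?,scc[4]=?,scc[5]=?,scc[6]=?)
step 2: low=(low[0]=0,low[1]=?,low[2]=0,low[3]=?,low[4]=?,low[5]=?,low[6]=?); scc=(scc[0]=0,scc[1]=?,scc[2]=0,scc[3]=?,scc[4]=?,scc[5]=?,scc[6]=?)
step 3: low=(low[0]=0,low[1]=2,low[2]=0,low[3]=?,low[4]=?,low[5]=?,low[6]=?); scc=(scc[0]=0,scc[1]=1,scc[2]=0,scc[3]=?,scc[4]=?,scc[5]=?,scc[6]=?)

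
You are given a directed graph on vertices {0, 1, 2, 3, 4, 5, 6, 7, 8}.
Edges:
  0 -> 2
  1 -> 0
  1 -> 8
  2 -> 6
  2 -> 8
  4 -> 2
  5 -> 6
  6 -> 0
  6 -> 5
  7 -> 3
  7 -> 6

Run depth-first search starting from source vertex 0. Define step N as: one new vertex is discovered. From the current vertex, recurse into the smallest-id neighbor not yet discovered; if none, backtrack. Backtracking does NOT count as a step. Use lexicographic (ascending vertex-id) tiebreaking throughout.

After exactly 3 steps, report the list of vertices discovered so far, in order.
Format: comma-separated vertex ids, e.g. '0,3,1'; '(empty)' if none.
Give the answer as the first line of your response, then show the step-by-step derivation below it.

0,2,6

step 1: discover 0; path=0; order=0
step 2: discover 2; path=0>2; order=0,2
step 3: discover 6; path=0>2>6; order=0,2,6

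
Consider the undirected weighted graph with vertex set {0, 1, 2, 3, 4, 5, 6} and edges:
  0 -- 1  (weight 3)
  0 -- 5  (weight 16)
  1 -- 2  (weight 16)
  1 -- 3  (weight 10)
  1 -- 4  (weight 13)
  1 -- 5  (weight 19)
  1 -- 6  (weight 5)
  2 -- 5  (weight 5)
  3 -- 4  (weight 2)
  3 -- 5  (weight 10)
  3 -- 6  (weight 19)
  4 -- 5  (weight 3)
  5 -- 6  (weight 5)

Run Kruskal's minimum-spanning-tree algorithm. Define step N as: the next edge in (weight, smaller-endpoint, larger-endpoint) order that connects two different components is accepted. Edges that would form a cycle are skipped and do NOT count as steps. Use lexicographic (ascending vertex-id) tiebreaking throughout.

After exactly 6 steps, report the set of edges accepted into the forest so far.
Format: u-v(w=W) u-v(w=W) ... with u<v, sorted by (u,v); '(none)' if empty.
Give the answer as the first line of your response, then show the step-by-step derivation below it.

0-1(w=3) 1-6(w=5) 2-5(w=5) 3-4(w=2) 4-5(w=3) 5-6(w=5)

step 1: add edge 3-4 (w=2); MST = {3-4(w=2)}
step 2: add edge 0-1 (w=3); MST = {0-1(w=3) 3-4(w=2)}
step 3: add edge 4-5 (w=3); MST = {0-1(w=3) 3-4(w=2) 4-5(w=3)}
step 4: add edge 1-6 (w=5); MST = {0-1(w=3) 1-6(w=5) 3-4(w=2) 4-5(w=3)}
step 5: add edge 2-5 (w=5); MST = {0-1(w=3) 1-6(w=5) 2-5(w=5) 3-4(w=2) 4-5(w=3)}
step 6: add edge 5-6 (w=5); MST = {0-1(w=3) 1-6(w=5) 2-5(w=5) 3-4(w=2) 4-5(w=3) 5-6(w=5)}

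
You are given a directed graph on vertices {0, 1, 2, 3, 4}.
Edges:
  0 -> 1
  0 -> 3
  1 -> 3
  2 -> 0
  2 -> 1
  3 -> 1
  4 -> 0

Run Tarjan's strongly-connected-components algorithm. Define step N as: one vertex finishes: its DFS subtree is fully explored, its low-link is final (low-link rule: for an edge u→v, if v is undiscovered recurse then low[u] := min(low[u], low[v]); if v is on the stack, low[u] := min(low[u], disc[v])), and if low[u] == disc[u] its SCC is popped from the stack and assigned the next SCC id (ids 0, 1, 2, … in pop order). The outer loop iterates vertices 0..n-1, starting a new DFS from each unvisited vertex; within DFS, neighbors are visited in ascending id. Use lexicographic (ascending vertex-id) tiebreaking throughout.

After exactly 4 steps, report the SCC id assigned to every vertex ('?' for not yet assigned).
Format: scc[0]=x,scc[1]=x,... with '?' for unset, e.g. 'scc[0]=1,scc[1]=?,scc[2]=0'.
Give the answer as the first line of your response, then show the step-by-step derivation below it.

scc[0]=1,scc[1]=0,scc[2]=2,scc[3]=0,scc[4]=?

step 1: low=(low[0]=0,low[1]=1,low[2]=?,low[3]=1,low[4]=?); scc=(scc[0]=?,scc[1]=?,scc[2]=?,scc[3]=?,scc[4]=?)
step 2: low=(low[0]=0,low[1]=1,low[2]=?,low[3]=1,low[4]=?); scc=(scc[0]=?,scc[1]=0,scc[2]=?,scc[3]=0,scc[4]=?)
step 3: low=(low[0]=0,low[1]=1,low[2]=?,low[3]=1,low[4]=?); scc=(scc[0]=1,scc[1]=0,scc[2]=?,scc[3]=0,scc[4]=?)
step 4: low=(low[0]=0,low[1]=1,low[2]=3,low[3]=1,low[4]=?); scc=(scc[0]=1,scc[1]=0,scc[2]=2,scc[3]=0,scc[4]=?)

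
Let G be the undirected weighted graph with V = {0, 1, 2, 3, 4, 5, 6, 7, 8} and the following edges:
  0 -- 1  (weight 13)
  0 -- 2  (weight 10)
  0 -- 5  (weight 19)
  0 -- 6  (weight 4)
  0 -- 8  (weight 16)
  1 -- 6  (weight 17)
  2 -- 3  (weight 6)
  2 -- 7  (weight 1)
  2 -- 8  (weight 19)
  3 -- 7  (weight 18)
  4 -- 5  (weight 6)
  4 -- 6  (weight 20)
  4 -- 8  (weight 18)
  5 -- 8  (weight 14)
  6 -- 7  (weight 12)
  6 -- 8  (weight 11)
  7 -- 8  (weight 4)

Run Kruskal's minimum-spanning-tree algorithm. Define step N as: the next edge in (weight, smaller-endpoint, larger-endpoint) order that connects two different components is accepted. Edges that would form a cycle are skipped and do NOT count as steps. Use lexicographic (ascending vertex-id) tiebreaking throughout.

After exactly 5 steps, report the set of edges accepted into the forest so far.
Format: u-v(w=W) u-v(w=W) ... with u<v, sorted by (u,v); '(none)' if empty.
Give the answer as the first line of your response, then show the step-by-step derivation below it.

0-6(w=4) 2-3(w=6) 2-7(w=1) 4-5(w=6) 7-8(w=4)

step 1: add edge 2-7 (w=1); MST = {2-7(w=1)}
step 2: add edge 0-6 (w=4); MST = {0-6(w=4) 2-7(w=1)}
step 3: add edge 7-8 (w=4); MST = {0-6(w=4) 2-7(w=1) 7-8(w=4)}
step 4: add edge 2-3 (w=6); MST = {0-6(w=4) 2-3(w=6) 2-7(w=1) 7-8(w=4)}
step 5: add edge 4-5 (w=6); MST = {0-6(w=4) 2-3(w=6) 2-7(w=1) 4-5(w=6) 7-8(w=4)}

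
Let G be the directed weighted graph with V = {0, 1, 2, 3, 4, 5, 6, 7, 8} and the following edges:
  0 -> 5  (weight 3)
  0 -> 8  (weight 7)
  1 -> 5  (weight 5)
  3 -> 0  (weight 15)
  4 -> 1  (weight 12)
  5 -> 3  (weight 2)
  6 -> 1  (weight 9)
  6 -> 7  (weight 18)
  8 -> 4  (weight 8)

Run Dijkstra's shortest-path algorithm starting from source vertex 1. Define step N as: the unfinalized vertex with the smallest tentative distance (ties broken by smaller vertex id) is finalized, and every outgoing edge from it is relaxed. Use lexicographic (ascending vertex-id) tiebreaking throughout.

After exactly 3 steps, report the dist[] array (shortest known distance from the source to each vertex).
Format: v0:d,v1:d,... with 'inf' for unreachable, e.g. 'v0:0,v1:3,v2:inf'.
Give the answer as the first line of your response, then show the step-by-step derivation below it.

v0:22,v1:0,v2:inf,v3:7,v4:inf,v5:5,v6:inf,v7:inf,v8:inf

step 1: dist = v0:inf,v1:0,v2:inf,v3:inf,v4:inf,v5:5,v6:inf,v7:inf,v8:inf
step 2: dist = v0:inf,v1:0,v2:inf,v3:7,v4:inf,v5:5,v6:inf,v7:inf,v8:inf
step 3: dist = v0:22,v1:0,v2:inf,v3:7,v4:inf,v5:5,v6:inf,v7:inf,v8:inf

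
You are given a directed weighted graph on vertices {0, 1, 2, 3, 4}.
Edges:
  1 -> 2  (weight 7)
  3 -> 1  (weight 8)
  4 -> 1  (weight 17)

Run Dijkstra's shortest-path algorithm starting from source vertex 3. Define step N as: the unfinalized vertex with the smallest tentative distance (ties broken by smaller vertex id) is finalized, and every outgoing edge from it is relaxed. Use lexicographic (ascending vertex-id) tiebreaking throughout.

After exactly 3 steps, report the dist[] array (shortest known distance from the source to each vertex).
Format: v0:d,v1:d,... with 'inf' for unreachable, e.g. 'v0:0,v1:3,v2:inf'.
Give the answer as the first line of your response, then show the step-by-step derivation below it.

v0:inf,v1:8,v2:15,v3:0,v4:inf

step 1: dist = v0:inf,v1:8,v2:inf,v3:0,v4:inf
step 2: dist = v0:inf,v1:8,v2:15,v3:0,v4:inf
step 3: dist = v0:inf,v1:8,v2:15,v3:0,v4:inf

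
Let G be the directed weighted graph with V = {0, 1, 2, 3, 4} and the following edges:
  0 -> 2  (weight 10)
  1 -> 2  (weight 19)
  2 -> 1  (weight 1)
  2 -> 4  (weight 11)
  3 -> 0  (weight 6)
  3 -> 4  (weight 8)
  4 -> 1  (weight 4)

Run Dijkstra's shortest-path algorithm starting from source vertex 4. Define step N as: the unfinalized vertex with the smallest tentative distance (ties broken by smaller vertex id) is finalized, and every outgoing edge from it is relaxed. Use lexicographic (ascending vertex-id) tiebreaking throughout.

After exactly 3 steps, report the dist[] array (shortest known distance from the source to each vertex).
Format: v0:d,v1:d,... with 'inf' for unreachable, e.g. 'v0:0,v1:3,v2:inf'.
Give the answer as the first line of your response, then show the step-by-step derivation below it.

v0:inf,v1:4,v2:23,v3:inf,v4:0

step 1: dist = v0:inf,v1:4,v2:inf,v3:inf,v4:0
step 2: dist = v0:inf,v1:4,v2:23,v3:inf,v4:0
step 3: dist = v0:inf,v1:4,v2:23,v3:inf,v4:0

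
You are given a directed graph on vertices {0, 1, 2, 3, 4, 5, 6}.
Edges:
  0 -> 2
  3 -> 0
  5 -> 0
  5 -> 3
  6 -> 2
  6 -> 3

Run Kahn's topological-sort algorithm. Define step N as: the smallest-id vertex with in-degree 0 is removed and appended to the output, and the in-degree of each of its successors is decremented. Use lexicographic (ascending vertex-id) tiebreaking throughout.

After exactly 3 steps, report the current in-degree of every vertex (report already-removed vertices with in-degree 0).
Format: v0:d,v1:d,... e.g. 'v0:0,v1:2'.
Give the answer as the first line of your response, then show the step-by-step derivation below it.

v0:1,v1:0,v2:2,v3:1,v4:0,v5:0,v6:0

step 1: output 1; order=[1]; indeg=(2,0,2,2,0,0,0)
step 2: output 4; order=[1,4]; indeg=(2,0,2,2,0,0,0)
step 3: output 5; order=[1,4,5]; indeg=(1,0,2,1,0,0,0)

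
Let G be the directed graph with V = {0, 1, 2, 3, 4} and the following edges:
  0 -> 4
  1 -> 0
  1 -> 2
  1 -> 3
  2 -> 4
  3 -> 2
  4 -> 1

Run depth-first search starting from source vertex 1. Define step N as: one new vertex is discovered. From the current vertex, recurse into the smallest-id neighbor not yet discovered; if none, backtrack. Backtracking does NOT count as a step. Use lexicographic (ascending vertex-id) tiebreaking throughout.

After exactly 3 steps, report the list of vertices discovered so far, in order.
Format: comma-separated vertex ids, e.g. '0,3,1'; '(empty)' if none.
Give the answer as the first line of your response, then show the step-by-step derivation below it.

1,0,4

step 1: discover 1; path=1; order=1
step 2: discover 0; path=1>0; order=1,0
step 3: discover 4; path=1>0>4; order=1,0,4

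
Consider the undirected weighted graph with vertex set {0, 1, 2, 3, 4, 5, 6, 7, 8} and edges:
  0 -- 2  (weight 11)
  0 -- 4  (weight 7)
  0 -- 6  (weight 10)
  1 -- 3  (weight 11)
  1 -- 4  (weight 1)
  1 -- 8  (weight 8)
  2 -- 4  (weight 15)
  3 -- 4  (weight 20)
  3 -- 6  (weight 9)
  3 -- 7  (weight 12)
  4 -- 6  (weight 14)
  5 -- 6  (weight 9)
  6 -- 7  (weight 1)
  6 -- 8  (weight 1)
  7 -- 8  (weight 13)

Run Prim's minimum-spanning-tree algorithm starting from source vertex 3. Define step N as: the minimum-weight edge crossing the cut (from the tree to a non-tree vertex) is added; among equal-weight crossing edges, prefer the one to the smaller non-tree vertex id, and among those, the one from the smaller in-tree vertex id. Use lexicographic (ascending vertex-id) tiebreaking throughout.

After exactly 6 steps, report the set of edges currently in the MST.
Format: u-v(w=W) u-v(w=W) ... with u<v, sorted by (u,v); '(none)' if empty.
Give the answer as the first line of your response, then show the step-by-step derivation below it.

0-4(w=7) 1-4(w=1) 1-8(w=8) 3-6(w=9) 6-7(w=1) 6-8(w=1)

step 1: add edge 3-6 (w=9); MST = {3-6(w=9)}
step 2: add edge 6-7 (w=1); MST = {3-6(w=9) 6-7(w=1)}
step 3: add edge 6-8 (w=1); MST = {3-6(w=9) 6-7(w=1) 6-8(w=1)}
step 4: add edge 1-8 (w=8); MST = {1-8(w=8) 3-6(w=9) 6-7(w=1) 6-8(w=1)}
step 5: add edge 1-4 (w=1); MST = {1-4(w=1) 1-8(w=8) 3-6(w=9) 6-7(w=1) 6-8(w=1)}
step 6: add edge 0-4 (w=7); MST = {0-4(w=7) 1-4(w=1) 1-8(w=8) 3-6(w=9) 6-7(w=1) 6-8(w=1)}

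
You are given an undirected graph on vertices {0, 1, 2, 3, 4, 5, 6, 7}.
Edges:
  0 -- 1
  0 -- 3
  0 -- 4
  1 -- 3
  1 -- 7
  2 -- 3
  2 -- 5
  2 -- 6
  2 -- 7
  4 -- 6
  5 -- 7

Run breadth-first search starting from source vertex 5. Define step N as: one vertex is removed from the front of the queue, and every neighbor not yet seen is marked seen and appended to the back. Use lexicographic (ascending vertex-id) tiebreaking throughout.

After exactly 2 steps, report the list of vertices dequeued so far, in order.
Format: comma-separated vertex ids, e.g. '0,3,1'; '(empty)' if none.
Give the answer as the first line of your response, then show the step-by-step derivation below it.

5,2

step 1: dequeue 5; queue=[2,7]; order=5
step 2: dequeue 2; queue=[7,3,6]; order=5,2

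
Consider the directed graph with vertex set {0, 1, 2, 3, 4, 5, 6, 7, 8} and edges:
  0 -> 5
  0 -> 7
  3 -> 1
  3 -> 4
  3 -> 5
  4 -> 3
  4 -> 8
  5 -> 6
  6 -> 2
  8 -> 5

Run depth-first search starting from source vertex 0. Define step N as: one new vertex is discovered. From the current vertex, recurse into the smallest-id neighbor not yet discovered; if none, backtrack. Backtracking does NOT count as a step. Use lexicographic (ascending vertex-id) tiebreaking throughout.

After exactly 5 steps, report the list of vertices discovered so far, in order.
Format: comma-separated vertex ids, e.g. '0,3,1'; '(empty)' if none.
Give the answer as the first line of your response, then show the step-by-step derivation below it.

0,5,6,2,7

step 1: discover 0; path=0; order=0
step 2: discover 5; path=0>5; order=0,5
step 3: discover 6; path=0>5>6; order=0,5,6
step 4: discover 2; path=0>5>6>2; order=0,5,6,2
step 5: discover 7; path=0>7; order=0,5,6,2,7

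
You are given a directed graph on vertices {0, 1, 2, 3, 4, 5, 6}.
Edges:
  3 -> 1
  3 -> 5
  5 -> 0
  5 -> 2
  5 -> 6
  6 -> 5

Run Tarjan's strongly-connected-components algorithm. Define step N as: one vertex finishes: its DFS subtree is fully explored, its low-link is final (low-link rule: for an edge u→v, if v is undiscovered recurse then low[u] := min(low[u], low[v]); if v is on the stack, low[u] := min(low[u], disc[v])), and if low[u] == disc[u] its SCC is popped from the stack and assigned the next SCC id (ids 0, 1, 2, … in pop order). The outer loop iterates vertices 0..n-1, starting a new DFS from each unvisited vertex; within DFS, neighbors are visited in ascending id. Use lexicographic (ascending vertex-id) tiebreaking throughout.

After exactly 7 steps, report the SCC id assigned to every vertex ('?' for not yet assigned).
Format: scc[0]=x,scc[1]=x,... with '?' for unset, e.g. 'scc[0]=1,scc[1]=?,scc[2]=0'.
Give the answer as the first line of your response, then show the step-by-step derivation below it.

scc[0]=0,scc[1]=1,scc[2]=2,scc[3]=4,scc[4]=5,scc[5]=3,scc[6]=3

step 1: low=(low[0]=0,low[1]=?,low[2]=?,low[3]=?,low[4]=?,low[5]=?,low[6]=?); scc=(scc[0]=0,scc[1]=?,scc[2]=?,scc[3]=?,scc[4]=?,scc[5]=?,scc[6]=?)
step 2: low=(low[0]=0,low[1]=1,low[2]=?,low[3]=?,low[4]=?,low[5]=?,low[6]=?); scc=(scc[0]=0,scc[1]=1,scc[2]=?,scc[3]=?,scc[4]=?,scc[5]=?,scc[6]=?)
step 3: low=(low[0]=0,low[1]=1,low[2]=2,low[3]=?,low[4]=?,low[5]=?,low[6]=?); scc=(scc[0]=0,scc[1]=1,scc[2]=2,scc[3]=?,scc[4]=?,scc[5]=?,scc[6]=?)
step 4: low=(low[0]=0,low[1]=1,low[2]=2,low[3]=3,low[4]=?,low[5]=4,low[6]=4); scc=(scc[0]=0,scc[1]=1,scc[2]=2,scc[3]=?,scc[4]=?,scc[5]=?,scc[6]=?)
step 5: low=(low[0]=0,low[1]=1,low[2]=2,low[3]=3,low[4]=?,low[5]=4,low[6]=4); scc=(scc[0]=0,scc[1]=1,scc[2]=2,scc[3]=?,scc[4]=?,scc[5]=3,scc[6]=3)
step 6: low=(low[0]=0,low[1]=1,low[2]=2,low[3]=3,low[4]=?,low[5]=4,low[6]=4); scc=(scc[0]=0,scc[1]=1,scc[2]=2,scc[3]=4,scc[4]=?,scc[5]=3,scc[6]=3)
step 7: low=(low[0]=0,low[1]=1,low[2]=2,low[3]=3,low[4]=6,low[5]=4,low[6]=4); scc=(scc[0]=0,scc[1]=1,scc[2]=2,scc[3]=4,scc[4]=5,scc[5]=3,scc[6]=3)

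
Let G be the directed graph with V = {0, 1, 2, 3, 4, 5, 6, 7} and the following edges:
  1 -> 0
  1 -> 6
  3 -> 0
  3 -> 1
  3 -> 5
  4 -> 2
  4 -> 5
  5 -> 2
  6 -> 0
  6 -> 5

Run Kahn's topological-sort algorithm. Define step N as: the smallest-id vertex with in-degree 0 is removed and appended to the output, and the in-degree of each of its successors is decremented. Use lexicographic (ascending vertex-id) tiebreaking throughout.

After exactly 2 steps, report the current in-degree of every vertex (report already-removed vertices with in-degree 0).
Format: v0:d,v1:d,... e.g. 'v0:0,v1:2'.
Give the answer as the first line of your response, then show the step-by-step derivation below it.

v0:1,v1:0,v2:2,v3:0,v4:0,v5:2,v6:0,v7:0

step 1: output 3; order=[3]; indeg=(2,0,2,0,0,2,1,0)
step 2: output 1; order=[3,1]; indeg=(1,0,2,0,0,2,0,0)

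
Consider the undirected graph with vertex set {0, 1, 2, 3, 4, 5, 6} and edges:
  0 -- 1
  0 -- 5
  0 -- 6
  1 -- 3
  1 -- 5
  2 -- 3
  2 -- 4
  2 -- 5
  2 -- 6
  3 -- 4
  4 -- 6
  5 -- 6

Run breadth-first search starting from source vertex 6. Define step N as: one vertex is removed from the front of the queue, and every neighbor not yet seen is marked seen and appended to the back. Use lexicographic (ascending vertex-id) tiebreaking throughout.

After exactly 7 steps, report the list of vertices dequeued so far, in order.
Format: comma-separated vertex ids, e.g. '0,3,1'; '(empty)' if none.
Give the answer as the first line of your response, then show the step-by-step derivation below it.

6,0,2,4,5,1,3

step 1: dequeue 6; queue=[0,2,4,5]; order=6
step 2: dequeue 0; queue=[2,4,5,1]; order=6,0
step 3: dequeue 2; queue=[4,5,1,3]; order=6,0,2
step 4: dequeue 4; queue=[5,1,3]; order=6,0,2,4
step 5: dequeue 5; queue=[1,3]; order=6,0,2,4,5
step 6: dequeue 1; queue=[3]; order=6,0,2,4,5,1
step 7: dequeue 3; queue=[(empty)]; order=6,0,2,4,5,1,3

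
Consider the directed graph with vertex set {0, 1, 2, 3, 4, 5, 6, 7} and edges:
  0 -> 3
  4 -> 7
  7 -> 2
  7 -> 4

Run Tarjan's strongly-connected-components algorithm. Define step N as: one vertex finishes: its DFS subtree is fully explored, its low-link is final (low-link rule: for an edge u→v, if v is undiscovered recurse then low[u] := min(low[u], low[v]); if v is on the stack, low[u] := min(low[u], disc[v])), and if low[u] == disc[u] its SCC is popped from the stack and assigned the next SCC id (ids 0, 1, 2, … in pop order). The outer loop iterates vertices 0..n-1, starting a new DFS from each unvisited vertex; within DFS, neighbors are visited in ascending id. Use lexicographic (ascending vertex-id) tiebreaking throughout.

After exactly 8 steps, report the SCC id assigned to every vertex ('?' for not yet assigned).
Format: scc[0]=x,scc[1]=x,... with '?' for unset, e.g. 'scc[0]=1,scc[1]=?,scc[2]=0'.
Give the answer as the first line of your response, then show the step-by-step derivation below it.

scc[0]=1,scc[1]=2,scc[2]=3,scc[3]=0,scc[4]=4,scc[5]=5,scc[6]=6,scc[7]=4

step 1: low=(low[0]=0,low[1]=?,low[2]=?,low[3]=1,low[4]=?,low[5]=?,low[6]=?,low[7]=?); scc=(scc[0]=?,scc[1]=?,scc[2]=?,scc[3]=0,scc[4]=?,scc[5]=?,scc[6]=?,scc[7]=?)
step 2: low=(low[0]=0,low[1]=?,low[2]=?,low[3]=1,low[4]=?,low[5]=?,low[6]=?,low[7]=?); scc=(scc[0]=1,scc[1]=?,scc[2]=?,scc[3]=0,scc[4]=?,scc[5]=?,scc[6]=?,scc[7]=?)
step 3: low=(low[0]=0,low[1]=2,low[2]=?,low[3]=1,low[4]=?,low[5]=?,low[6]=?,low[7]=?); scc=(scc[0]=1,scc[1]=2,scc[2]=?,scc[3]=0,scc[4]=?,scc[5]=?,scc[6]=?,scc[7]=?)
step 4: low=(low[0]=0,low[1]=2,low[2]=3,low[3]=1,low[4]=?,low[5]=?,low[6]=?,low[7]=?); scc=(scc[0]=1,scc[1]=2,scc[2]=3,scc[3]=0,scc[4]=?,scc[5]=?,scc[6]=?,scc[7]=?)
step 5: low=(low[0]=0,low[1]=2,low[2]=3,low[3]=1,low[4]=4,low[5]=?,low[6]=?,low[7]=4); scc=(scc[0]=1,scc[1]=2,scc[2]=3,scc[3]=0,scc[4]=?,scc[5]=?,scc[6]=?,scc[7]=?)
step 6: low=(low[0]=0,low[1]=2,low[2]=3,low[3]=1,low[4]=4,low[5]=?,low[6]=?,low[7]=4); scc=(scc[0]=1,scc[1]=2,scc[2]=3,scc[3]=0,scc[4]=4,scc[5]=?,scc[6]=?,scc[7]=4)
step 7: low=(low[0]=0,low[1]=2,low[2]=3,low[3]=1,low[4]=4,low[5]=6,low[6]=?,low[7]=4); scc=(scc[0]=1,scc[1]=2,scc[2]=3,scc[3]=0,scc[4]=4,scc[5]=5,scc[6]=?,scc[7]=4)
step 8: low=(low[0]=0,low[1]=2,low[2]=3,low[3]=1,low[4]=4,low[5]=6,low[6]=7,low[7]=4); scc=(scc[0]=1,scc[1]=2,scc[2]=3,scc[3]=0,scc[4]=4,scc[5]=5,scc[6]=6,scc[7]=4)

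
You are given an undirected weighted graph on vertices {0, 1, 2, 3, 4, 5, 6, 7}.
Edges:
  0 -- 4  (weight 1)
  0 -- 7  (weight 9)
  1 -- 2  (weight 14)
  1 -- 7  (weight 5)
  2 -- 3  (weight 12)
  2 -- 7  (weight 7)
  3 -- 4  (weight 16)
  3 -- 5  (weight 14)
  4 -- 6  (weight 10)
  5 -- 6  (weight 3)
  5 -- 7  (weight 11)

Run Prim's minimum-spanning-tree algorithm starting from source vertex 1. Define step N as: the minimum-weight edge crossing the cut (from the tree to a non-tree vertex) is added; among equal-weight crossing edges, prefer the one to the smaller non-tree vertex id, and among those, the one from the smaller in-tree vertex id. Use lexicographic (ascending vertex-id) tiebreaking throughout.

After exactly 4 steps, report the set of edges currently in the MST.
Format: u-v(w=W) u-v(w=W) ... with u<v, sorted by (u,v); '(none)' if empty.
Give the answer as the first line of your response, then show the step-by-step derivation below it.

0-4(w=1) 0-7(w=9) 1-7(w=5) 2-7(w=7)

step 1: add edge 1-7 (w=5); MST = {1-7(w=5)}
step 2: add edge 2-7 (w=7); MST = {1-7(w=5) 2-7(w=7)}
step 3: add edge 0-7 (w=9); MST = {0-7(w=9) 1-7(w=5) 2-7(w=7)}
step 4: add edge 0-4 (w=1); MST = {0-4(w=1) 0-7(w=9) 1-7(w=5) 2-7(w=7)}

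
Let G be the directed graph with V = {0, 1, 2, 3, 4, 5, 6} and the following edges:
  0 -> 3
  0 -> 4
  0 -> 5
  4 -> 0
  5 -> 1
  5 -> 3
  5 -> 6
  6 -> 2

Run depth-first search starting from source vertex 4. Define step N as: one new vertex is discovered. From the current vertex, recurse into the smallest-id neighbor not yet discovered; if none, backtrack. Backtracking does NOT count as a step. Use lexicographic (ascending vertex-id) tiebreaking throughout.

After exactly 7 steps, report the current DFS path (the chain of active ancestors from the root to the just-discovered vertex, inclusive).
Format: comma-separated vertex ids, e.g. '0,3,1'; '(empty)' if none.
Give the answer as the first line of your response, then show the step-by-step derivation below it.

4,0,5,6,2

step 1: discover 4; path=4; order=4
step 2: discover 0; path=4>0; order=4,0
step 3: discover 3; path=4>0>3; order=4,0,3
step 4: discover 5; path=4>0>5; order=4,0,3,5
step 5: discover 1; path=4>0>5>1; order=4,0,3,5,1
step 6: discover 6; path=4>0>5>6; order=4,0,3,5,1,6
step 7: discover 2; path=4>0>5>6>2; order=4,0,3,5,1,6,2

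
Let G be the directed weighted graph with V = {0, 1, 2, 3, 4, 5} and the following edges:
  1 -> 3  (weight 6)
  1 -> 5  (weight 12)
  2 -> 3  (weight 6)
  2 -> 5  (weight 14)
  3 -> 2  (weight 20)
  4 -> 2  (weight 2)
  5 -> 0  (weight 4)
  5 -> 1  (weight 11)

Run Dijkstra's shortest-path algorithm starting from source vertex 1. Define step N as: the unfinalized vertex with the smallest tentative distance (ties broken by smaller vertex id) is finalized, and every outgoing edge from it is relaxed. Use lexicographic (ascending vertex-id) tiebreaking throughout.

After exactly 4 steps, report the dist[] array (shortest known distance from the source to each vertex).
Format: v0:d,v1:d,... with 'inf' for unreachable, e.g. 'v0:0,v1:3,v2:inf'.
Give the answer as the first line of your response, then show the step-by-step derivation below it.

v0:16,v1:0,v2:26,v3:6,v4:inf,v5:12

step 1: dist = v0:inf,v1:0,v2:inf,v3:6,v4:inf,v5:12
step 2: dist = v0:inf,v1:0,v2:26,v3:6,v4:inf,v5:12
step 3: dist = v0:16,v1:0,v2:26,v3:6,v4:inf,v5:12
step 4: dist = v0:16,v1:0,v2:26,v3:6,v4:inf,v5:12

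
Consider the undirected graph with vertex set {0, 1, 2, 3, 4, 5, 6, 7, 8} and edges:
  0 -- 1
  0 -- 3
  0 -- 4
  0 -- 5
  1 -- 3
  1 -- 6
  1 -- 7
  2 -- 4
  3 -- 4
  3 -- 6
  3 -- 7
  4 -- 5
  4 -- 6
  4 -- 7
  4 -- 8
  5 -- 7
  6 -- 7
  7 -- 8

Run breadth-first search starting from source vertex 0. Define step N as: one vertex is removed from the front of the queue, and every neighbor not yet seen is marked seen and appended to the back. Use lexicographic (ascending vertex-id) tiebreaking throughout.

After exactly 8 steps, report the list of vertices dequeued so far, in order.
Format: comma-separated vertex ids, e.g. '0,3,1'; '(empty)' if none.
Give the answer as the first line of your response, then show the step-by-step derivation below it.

0,1,3,4,5,6,7,2

step 1: dequeue 0; queue=[1,3,4,5]; order=0
step 2: dequeue 1; queue=[3,4,5,6,7]; order=0,1
step 3: dequeue 3; queue=[4,5,6,7]; order=0,1,3
step 4: dequeue 4; queue=[5,6,7,2,8]; order=0,1,3,4
step 5: dequeue 5; queue=[6,7,2,8]; order=0,1,3,4,5
step 6: dequeue 6; queue=[7,2,8]; order=0,1,3,4,5,6
step 7: dequeue 7; queue=[2,8]; order=0,1,3,4,5,6,7
step 8: dequeue 2; queue=[8]; order=0,1,3,4,5,6,7,2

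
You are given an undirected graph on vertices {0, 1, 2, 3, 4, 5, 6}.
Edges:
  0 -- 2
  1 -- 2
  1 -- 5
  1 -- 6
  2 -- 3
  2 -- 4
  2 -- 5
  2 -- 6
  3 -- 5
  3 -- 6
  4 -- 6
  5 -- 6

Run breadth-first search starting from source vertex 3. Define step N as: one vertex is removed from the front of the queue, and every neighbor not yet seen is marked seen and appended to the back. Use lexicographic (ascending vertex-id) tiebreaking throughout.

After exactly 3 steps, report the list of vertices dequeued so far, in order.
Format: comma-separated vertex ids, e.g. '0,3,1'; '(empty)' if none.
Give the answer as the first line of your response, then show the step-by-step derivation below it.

3,2,5

step 1: dequeue 3; queue=[2,5,6]; order=3
step 2: dequeue 2; queue=[5,6,0,1,4]; order=3,2
step 3: dequeue 5; queue=[6,0,1,4]; order=3,2,5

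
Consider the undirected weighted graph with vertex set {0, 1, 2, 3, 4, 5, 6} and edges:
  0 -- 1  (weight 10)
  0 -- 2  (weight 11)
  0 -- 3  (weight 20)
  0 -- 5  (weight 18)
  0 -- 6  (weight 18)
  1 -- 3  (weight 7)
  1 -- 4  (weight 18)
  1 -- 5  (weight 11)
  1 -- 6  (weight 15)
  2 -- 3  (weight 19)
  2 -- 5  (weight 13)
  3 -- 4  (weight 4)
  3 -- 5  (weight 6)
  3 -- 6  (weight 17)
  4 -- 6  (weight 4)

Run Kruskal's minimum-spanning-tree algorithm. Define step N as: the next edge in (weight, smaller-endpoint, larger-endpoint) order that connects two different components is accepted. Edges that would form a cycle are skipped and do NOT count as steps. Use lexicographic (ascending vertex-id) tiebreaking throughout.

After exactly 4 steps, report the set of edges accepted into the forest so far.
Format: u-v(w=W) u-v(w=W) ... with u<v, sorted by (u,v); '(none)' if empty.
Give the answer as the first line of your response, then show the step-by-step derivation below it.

1-3(w=7) 3-4(w=4) 3-5(w=6) 4-6(w=4)

step 1: add edge 3-4 (w=4); MST = {3-4(w=4)}
step 2: add edge 4-6 (w=4); MST = {3-4(w=4) 4-6(w=4)}
step 3: add edge 3-5 (w=6); MST = {3-4(w=4) 3-5(w=6) 4-6(w=4)}
step 4: add edge 1-3 (w=7); MST = {1-3(w=7) 3-4(w=4) 3-5(w=6) 4-6(w=4)}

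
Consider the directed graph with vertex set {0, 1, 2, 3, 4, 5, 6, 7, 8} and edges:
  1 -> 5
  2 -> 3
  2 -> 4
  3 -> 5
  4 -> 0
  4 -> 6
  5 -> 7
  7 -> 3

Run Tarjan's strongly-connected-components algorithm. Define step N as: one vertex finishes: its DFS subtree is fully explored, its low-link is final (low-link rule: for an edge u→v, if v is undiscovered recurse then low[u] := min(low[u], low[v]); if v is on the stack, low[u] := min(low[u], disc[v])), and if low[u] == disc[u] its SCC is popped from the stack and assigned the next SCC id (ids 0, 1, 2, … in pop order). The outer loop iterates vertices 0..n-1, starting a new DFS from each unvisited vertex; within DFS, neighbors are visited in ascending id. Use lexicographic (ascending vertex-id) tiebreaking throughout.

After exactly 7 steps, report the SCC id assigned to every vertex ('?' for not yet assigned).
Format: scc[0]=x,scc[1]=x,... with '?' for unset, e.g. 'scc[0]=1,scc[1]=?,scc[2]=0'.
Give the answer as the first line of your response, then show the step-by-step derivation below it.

scc[0]=0,scc[1]=2,scc[2]=?,scc[3]=1,scc[4]=4,scc[5]=1,scc[6]=3,scc[7]=1,scc[8]=?

step 1: low=(low[0]=0,low[1]=?,low[2]=?,low[3]=?,low[4]=?,low[5]=?,low[6]=?,low[7]=?,low[8]=?); scc=(scc[0]=0,scc[1]=?,scc[2]=?,scc[3]=?,scc[4]=?,scc[5]=?,scc[6]=?,scc[7]=?,scc[8]=?)
step 2: low=(low[0]=0,low[1]=1,low[2]=?,low[3]=2,low[4]=?,low[5]=2,low[6]=?,low[7]=3,low[8]=?); scc=(scc[0]=0,scc[1]=?,scc[2]=?,scc[3]=?,scc[4]=?,scc[5]=?,scc[6]=?,scc[7]=?,scc[8]=?)
step 3: low=(low[0]=0,low[1]=1,low[2]=?,low[3]=2,low[4]=?,low[5]=2,low[6]=?,low[7]=2,low[8]=?); scc=(scc[0]=0,scc[1]=?,scc[2]=?,scc[3]=?,scc[4]=?,scc[5]=?,scc[6]=?,scc[7]=?,scc[8]=?)
step 4: low=(low[0]=0,low[1]=1,low[2]=?,low[3]=2,low[4]=?,low[5]=2,low[6]=?,low[7]=2,low[8]=?); scc=(scc[0]=0,scc[1]=?,scc[2]=?,scc[3]=1,scc[4]=?,scc[5]=1,scc[6]=?,scc[7]=1,scc[8]=?)
step 5: low=(low[0]=0,low[1]=1,low[2]=?,low[3]=2,low[4]=?,low[5]=2,low[6]=?,low[7]=2,low[8]=?); scc=(scc[0]=0,scc[1]=2,scc[2]=?,scc[3]=1,scc[4]=?,scc[5]=1,scc[6]=?,scc[7]=1,scc[8]=?)
step 6: low=(low[0]=0,low[1]=1,low[2]=5,low[3]=2,low[4]=6,low[5]=2,low[6]=7,low[7]=2,low[8]=?); scc=(scc[0]=0,scc[1]=2,scc[2]=?,scc[3]=1,scc[4]=?,scc[5]=1,scc[6]=3,scc[7]=1,scc[8]=?)
step 7: low=(low[0]=0,low[1]=1,low[2]=5,low[3]=2,low[4]=6,low[5]=2,low[6]=7,low[7]=2,low[8]=?); scc=(scc[0]=0,scc[1]=2,scc[2]=?,scc[3]=1,scc[4]=4,scc[5]=1,scc[6]=3,scc[7]=1,scc[8]=?)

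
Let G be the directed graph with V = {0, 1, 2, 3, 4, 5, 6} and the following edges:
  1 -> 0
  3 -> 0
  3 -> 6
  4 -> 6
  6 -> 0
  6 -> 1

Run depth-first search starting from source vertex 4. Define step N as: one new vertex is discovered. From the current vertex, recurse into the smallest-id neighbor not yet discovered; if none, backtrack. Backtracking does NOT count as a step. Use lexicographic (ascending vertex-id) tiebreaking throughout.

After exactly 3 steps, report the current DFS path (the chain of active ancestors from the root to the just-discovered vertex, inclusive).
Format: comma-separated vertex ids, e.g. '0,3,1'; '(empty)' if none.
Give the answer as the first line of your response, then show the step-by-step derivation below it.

4,6,0

step 1: discover 4; path=4; order=4
step 2: discover 6; path=4>6; order=4,6
step 3: discover 0; path=4>6>0; order=4,6,0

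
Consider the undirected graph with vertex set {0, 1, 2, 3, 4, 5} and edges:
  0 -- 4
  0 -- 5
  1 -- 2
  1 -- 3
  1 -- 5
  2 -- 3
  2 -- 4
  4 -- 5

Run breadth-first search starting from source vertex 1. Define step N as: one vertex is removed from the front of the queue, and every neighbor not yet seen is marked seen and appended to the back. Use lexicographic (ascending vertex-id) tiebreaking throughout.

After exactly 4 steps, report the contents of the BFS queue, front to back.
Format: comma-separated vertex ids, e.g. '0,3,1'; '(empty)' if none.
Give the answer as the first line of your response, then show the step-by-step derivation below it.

4,0

step 1: dequeue 1; queue=[2,3,5]; order=1
step 2: dequeue 2; queue=[3,5,4]; order=1,2
step 3: dequeue 3; queue=[5,4]; order=1,2,3
step 4: dequeue 5; queue=[4,0]; order=1,2,3,5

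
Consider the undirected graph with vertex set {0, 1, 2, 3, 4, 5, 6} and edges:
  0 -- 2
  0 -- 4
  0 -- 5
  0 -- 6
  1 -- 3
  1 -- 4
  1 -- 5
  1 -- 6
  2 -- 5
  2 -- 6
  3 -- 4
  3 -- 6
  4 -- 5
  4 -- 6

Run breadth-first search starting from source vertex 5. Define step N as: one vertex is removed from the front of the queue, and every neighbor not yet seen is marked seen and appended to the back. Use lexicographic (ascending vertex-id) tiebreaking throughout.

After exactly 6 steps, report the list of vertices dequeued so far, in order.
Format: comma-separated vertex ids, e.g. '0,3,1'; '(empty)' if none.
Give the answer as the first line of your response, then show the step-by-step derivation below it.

5,0,1,2,4,6

step 1: dequeue 5; queue=[0,1,2,4]; order=5
step 2: dequeue 0; queue=[1,2,4,6]; order=5,0
step 3: dequeue 1; queue=[2,4,6,3]; order=5,0,1
step 4: dequeue 2; queue=[4,6,3]; order=5,0,1,2
step 5: dequeue 4; queue=[6,3]; order=5,0,1,2,4
step 6: dequeue 6; queue=[3]; order=5,0,1,2,4,6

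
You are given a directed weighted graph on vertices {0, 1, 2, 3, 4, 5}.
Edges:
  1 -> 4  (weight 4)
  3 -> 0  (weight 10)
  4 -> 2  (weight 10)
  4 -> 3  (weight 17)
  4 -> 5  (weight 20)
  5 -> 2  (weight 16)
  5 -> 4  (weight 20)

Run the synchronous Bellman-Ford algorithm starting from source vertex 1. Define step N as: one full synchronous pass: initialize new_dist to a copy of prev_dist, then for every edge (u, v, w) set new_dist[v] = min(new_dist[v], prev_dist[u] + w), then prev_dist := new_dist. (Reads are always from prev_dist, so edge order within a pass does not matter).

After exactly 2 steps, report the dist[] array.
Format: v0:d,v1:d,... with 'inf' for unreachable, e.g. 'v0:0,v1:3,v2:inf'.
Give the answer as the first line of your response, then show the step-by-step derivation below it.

v0:inf,v1:0,v2:14,v3:21,v4:4,v5:24

step 1: dist = v0:inf,v1:0,v2:inf,v3:inf,v4:4,v5:inf
step 2: dist = v0:inf,v1:0,v2:14,v3:21,v4:4,v5:24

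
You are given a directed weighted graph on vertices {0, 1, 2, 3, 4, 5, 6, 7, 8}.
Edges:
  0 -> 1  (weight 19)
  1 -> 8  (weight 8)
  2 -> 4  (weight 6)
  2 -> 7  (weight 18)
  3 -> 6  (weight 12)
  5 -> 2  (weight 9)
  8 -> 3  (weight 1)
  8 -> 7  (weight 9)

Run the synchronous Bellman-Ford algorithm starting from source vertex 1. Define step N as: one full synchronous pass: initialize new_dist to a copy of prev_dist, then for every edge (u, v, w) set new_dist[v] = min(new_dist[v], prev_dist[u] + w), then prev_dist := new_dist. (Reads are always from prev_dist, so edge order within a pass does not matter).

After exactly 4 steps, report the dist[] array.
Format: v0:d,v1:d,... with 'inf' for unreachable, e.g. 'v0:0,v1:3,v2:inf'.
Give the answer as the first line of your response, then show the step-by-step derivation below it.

v0:inf,v1:0,v2:inf,v3:9,v4:inf,v5:inf,v6:21,v7:17,v8:8

step 1: dist = v0:inf,v1:0,v2:inf,v3:inf,v4:inf,v5:inf,v6:inf,v7:inf,v8:8
step 2: dist = v0:inf,v1:0,v2:inf,v3:9,v4:inf,v5:inf,v6:inf,v7:17,v8:8
step 3: dist = v0:inf,v1:0,v2:inf,v3:9,v4:inf,v5:inf,v6:21,v7:17,v8:8
step 4: dist = v0:inf,v1:0,v2:inf,v3:9,v4:inf,v5:inf,v6:21,v7:17,v8:8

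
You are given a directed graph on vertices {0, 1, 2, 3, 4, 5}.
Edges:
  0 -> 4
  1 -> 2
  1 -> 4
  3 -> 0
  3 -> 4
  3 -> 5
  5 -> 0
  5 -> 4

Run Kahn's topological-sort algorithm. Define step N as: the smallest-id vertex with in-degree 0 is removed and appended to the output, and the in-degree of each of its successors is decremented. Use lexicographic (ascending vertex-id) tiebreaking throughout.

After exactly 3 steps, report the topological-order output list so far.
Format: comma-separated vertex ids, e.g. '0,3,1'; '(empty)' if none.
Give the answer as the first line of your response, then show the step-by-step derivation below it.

1,2,3

step 1: output 1; order=[1]; indeg=(2,0,0,0,3,1)
step 2: output 2; order=[1,2]; indeg=(2,0,0,0,3,1)
step 3: output 3; order=[1,2,3]; indeg=(1,0,0,0,2,0)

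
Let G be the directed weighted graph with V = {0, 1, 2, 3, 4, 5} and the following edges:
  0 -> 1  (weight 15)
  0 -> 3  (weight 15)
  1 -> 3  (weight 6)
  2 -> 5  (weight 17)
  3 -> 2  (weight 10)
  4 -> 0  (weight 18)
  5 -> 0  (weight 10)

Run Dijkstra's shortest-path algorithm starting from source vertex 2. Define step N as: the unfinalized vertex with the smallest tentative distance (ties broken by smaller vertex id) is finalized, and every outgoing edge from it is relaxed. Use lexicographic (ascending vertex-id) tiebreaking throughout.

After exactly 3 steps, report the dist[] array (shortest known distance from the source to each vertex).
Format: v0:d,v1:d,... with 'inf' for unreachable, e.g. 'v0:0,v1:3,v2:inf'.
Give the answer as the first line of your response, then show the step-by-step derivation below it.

v0:27,v1:42,v2:0,v3:42,v4:inf,v5:17

step 1: dist = v0:inf,v1:inf,v2:0,v3:inf,v4:inf,v5:17
step 2: dist = v0:27,v1:inf,v2:0,v3:inf,v4:inf,v5:17
step 3: dist = v0:27,v1:42,v2:0,v3:42,v4:inf,v5:17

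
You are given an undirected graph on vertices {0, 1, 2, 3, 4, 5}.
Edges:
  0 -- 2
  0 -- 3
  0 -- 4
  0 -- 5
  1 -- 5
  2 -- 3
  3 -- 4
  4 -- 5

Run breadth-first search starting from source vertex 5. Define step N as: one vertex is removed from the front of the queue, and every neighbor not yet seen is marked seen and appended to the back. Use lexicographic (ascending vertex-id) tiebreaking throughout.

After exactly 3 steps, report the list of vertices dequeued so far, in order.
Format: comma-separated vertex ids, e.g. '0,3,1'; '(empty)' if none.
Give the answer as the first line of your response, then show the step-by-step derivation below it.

5,0,1

step 1: dequeue 5; queue=[0,1,4]; order=5
step 2: dequeue 0; queue=[1,4,2,3]; order=5,0
step 3: dequeue 1; queue=[4,2,3]; order=5,0,1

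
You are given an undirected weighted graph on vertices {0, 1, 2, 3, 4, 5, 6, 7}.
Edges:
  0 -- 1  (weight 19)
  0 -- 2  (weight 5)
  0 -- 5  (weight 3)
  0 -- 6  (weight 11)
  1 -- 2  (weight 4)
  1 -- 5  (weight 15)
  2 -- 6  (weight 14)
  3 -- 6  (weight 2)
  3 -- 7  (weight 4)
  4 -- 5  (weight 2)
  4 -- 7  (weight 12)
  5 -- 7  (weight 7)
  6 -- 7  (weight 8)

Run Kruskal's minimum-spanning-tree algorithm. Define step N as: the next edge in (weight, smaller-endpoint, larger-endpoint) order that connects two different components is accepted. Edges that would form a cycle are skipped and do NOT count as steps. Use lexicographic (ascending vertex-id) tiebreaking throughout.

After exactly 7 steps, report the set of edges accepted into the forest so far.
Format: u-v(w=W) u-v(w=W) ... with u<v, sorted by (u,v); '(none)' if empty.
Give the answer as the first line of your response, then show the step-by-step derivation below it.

0-2(w=5) 0-5(w=3) 1-2(w=4) 3-6(w=2) 3-7(w=4) 4-5(w=2) 5-7(w=7)

step 1: add edge 3-6 (w=2); MST = {3-6(w=2)}
step 2: add edge 4-5 (w=2); MST = {3-6(w=2) 4-5(w=2)}
step 3: add edge 0-5 (w=3); MST = {0-5(w=3) 3-6(w=2) 4-5(w=2)}
step 4: add edge 1-2 (w=4); MST = {0-5(w=3) 1-2(w=4) 3-6(w=2) 4-5(w=2)}
step 5: add edge 3-7 (w=4); MST = {0-5(w=3) 1-2(w=4) 3-6(w=2) 3-7(w=4) 4-5(w=2)}
step 6: add edge 0-2 (w=5); MST = {0-2(w=5) 0-5(w=3) 1-2(w=4) 3-6(w=2) 3-7(w=4) 4-5(w=2)}
step 7: add edge 5-7 (w=7); MST = {0-2(w=5) 0-5(w=3) 1-2(w=4) 3-6(w=2) 3-7(w=4) 4-5(w=2) 5-7(w=7)}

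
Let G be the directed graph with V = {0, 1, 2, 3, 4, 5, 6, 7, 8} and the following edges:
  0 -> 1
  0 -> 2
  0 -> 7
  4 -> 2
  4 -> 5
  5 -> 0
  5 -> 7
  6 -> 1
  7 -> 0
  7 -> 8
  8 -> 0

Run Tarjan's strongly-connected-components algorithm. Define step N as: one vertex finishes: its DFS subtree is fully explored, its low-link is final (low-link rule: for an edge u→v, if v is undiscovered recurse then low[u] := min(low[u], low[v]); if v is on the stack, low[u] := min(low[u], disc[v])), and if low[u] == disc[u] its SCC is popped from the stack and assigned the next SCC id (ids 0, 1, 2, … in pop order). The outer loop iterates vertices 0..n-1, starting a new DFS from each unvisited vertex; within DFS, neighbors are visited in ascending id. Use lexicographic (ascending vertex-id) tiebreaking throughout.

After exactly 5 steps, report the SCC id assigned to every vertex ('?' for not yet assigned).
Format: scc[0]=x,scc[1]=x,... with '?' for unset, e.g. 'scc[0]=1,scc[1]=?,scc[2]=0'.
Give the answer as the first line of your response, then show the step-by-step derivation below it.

scc[0]=2,scc[1]=0,scc[2]=1,scc[3]=?,scc[4]=?,scc[5]=?,scc[6]=?,scc[7]=2,scc[8]=2

step 1: low=(low[0]=0,low[1]=1,low[2]=?,low[3]=?,low[4]=?,low[5]=?,low[6]=?,low[7]=?,low[8]=?); scc=(scc[0]=?,scc[1]=0,scc[2]=?,scc[3]=?,scc[4]=?,scc[5]=?,scc[6]=?,scc[7]=?,scc[8]=?)
step 2: low=(low[0]=0,low[1]=1,low[2]=2,low[3]=?,low[4]=?,low[5]=?,low[6]=?,low[7]=?,low[8]=?); scc=(scc[0]=?,scc[1]=0,scc[2]=1,scc[3]=?,scc[4]=?,scc[5]=?,scc[6]=?,scc[7]=?,scc[8]=?)
step 3: low=(low[0]=0,low[1]=1,low[2]=2,low[3]=?,low[4]=?,low[5]=?,low[6]=?,low[7]=0,low[8]=0); scc=(scc[0]=?,scc[1]=0,scc[2]=1,scc[3]=?,scc[4]=?,scc[5]=?,scc[6]=?,scc[7]=?,scc[8]=?)
step 4: low=(low[0]=0,low[1]=1,low[2]=2,low[3]=?,low[4]=?,low[5]=?,low[6]=?,low[7]=0,low[8]=0); scc=(scc[0]=?,scc[1]=0,scc[2]=1,scc[3]=?,scc[4]=?,scc[5]=?,scc[6]=?,scc[7]=?,scc[8]=?)
step 5: low=(low[0]=0,low[1]=1,low[2]=2,low[3]=?,low[4]=?,low[5]=?,low[6]=?,low[7]=0,low[8]=0); scc=(scc[0]=2,scc[1]=0,scc[2]=1,scc[3]=?,scc[4]=?,scc[5]=?,scc[6]=?,scc[7]=2,scc[8]=2)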